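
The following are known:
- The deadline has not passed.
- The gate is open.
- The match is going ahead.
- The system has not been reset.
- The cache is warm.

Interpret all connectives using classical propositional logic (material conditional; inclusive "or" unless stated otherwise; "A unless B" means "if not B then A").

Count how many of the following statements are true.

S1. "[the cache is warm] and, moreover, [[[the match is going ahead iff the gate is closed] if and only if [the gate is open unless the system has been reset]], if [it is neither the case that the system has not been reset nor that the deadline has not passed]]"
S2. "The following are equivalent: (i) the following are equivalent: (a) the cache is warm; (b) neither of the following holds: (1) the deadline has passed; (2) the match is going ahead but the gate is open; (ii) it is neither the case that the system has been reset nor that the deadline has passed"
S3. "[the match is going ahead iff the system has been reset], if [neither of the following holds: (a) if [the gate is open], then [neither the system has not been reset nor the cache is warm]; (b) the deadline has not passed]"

2

Let V = "the cache is warm" (T), G = "the system has been reset" (F), U = "the deadline has passed" (F), N = "the match is cancelled" (F), K = "the gate is open" (T).

S1: Parsed as V & ((~G nor ~U) -> ((~N <-> ~K) <-> (K | G)))

~G = ~F = T
~U = ~F = T
~G nor ~U = T nor T = F
~N = ~F = T
~K = ~T = F
~N <-> ~K = T <-> F = F
K | G = T | F = T
(~N <-> ~K) <-> (K | G) = F <-> T = F
(~G nor ~U) -> ((~N <-> ~K) <-> (K | G)) = F -> F = T
V & ((~G nor ~U) -> ((~N <-> ~K) <-> (K | G))) = T & T = T
So S1 is true.

S2: Parsed as (V <-> (U nor (~N & K))) <-> (G nor U)

~N = ~F = T
~N & K = T & T = T
U nor (~N & K) = F nor T = F
V <-> (U nor (~N & K)) = T <-> F = F
G nor U = F nor F = T
(V <-> (U nor (~N & K))) <-> (G nor U) = F <-> T = F
So S2 is false.

S3: This is ((K -> (~G nor V)) nor ~U) -> (~N <-> G).

~G = ~F = T
~G nor V = T nor T = F
K -> (~G nor V) = T -> F = F
~U = ~F = T
(K -> (~G nor V)) nor ~U = F nor T = F
~N = ~F = T
~N <-> G = T <-> F = F
((K -> (~G nor V)) nor ~U) -> (~N <-> G) = F -> F = T
Thus S3 is true.

True statements: 2.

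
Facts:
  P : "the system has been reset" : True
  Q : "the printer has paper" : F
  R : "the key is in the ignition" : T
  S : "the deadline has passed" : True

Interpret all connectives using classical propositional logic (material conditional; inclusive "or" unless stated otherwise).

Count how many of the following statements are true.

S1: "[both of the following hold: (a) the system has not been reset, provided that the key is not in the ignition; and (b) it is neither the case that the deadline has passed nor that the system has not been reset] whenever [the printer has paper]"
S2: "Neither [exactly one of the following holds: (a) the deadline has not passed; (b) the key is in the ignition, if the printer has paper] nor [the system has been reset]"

1

S1: Formalization: Q -> ((not R -> not P) and (S nor not P))

not R = not True = False
not P = not True = False
not R -> not P = False -> False = True
not P = not True = False
S nor not P = True nor False = False
(not R -> not P) and (S nor not P) = True and False = False
Q -> ((not R -> not P) and (S nor not P)) = False -> False = True
So S1 is true.

S2: Formalization: (not S xor (Q -> R)) nor P

not S = not True = False
Q -> R = False -> True = True
not S xor (Q -> R) = False xor True = True
(not S xor (Q -> R)) nor P = True nor True = False
So S2 is false.

Count: 1.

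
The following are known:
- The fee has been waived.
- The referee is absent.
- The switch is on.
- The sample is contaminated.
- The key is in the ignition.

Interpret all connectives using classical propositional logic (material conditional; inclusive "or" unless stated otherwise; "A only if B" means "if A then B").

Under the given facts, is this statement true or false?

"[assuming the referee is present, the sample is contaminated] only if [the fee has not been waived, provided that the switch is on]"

Let Q = "the referee is present" (False), R = "the sample is contaminated" (True), U = "the switch is on" (True), G = "the fee has been waived" (True).
Formalization: (Q -> R) -> (U -> not G)

Q -> R = False -> True = True
not G = not True = False
U -> not G = True -> False = False
(Q -> R) -> (U -> not G) = True -> False = False

False.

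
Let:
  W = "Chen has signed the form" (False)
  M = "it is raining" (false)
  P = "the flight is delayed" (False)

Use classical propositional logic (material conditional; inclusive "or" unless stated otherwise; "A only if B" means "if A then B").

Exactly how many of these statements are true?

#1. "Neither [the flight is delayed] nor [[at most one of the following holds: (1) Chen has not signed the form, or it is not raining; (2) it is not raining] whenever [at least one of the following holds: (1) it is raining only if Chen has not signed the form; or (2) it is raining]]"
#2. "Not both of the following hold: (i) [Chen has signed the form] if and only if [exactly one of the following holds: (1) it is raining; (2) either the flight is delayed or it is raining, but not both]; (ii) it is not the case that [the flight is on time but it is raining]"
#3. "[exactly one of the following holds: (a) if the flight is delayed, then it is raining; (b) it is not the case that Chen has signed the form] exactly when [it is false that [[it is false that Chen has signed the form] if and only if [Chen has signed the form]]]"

#1: Formalization: P ↓ (((M → ¬W) ∨ M) → ((¬W ∨ ¬M) ↑ ¬M))

¬W = ¬F = T
M → ¬W = F → T = T
(M → ¬W) ∨ M = T ∨ F = T
¬W = ¬F = T
¬M = ¬F = T
¬W ∨ ¬M = T ∨ T = T
¬M = ¬F = T
(¬W ∨ ¬M) ↑ ¬M = T ↑ T = F
((M → ¬W) ∨ M) → ((¬W ∨ ¬M) ↑ ¬M) = T → F = F
P ↓ (((M → ¬W) ∨ M) → ((¬W ∨ ¬M) ↑ ¬M)) = F ↓ F = T
Thus #1 is true.

#2: Parsed as (W ↔ (M ⊕ (P ⊕ M))) ↑ ¬(¬P ∧ M)

P ⊕ M = F ⊕ F = F
M ⊕ (P ⊕ M) = F ⊕ F = F
W ↔ (M ⊕ (P ⊕ M)) = F ↔ F = T
¬P = ¬F = T
¬P ∧ M = T ∧ F = F
¬(¬P ∧ M) = ¬F = T
(W ↔ (M ⊕ (P ⊕ M))) ↑ ¬(¬P ∧ M) = T ↑ T = F
Thus #2 is false.

#3: Parsed as ((P → M) ⊕ ¬W) ↔ ¬(¬W ↔ W)

P → M = F → F = T
¬W = ¬F = T
(P → M) ⊕ ¬W = T ⊕ T = F
¬W = ¬F = T
¬W ↔ W = T ↔ F = F
¬(¬W ↔ W) = ¬F = T
((P → M) ⊕ ¬W) ↔ ¬(¬W ↔ W) = F ↔ T = F
Hence #3 is false.

Count: 1.

1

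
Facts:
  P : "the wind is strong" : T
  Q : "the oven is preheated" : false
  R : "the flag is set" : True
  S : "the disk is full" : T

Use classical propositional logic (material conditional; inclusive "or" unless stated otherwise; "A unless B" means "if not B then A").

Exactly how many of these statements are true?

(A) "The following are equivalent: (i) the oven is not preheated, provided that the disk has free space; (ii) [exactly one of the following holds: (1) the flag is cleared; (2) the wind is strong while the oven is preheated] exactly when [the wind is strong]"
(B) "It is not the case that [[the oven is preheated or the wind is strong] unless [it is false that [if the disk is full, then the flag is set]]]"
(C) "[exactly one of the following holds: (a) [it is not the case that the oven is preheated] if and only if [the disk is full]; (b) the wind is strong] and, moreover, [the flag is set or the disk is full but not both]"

(A): Formalization: (not S -> not Q) iff ((not R xor (P and Q)) iff P)

not S = not True = False
not Q = not False = True
not S -> not Q = False -> True = True
not R = not True = False
P and Q = True and False = False
not R xor (P and Q) = False xor False = False
(not R xor (P and Q)) iff P = False iff True = False
(not S -> not Q) iff ((not R xor (P and Q)) iff P) = True iff False = False
Hence (A) is false.

(B): In symbols: not ((Q or P) or not (S -> R))

Q or P = False or True = True
S -> R = True -> True = True
not (S -> R) = not True = False
(Q or P) or not (S -> R) = True or False = True
not ((Q or P) or not (S -> R)) = not True = False
So (B) is false.

(C): Parsed as ((not Q iff S) xor P) and (R xor S)

not Q = not False = True
not Q iff S = True iff True = True
(not Q iff S) xor P = True xor True = False
R xor S = True xor True = False
((not Q iff S) xor P) and (R xor S) = False and False = False
Hence (C) is false.

Count: 0.

0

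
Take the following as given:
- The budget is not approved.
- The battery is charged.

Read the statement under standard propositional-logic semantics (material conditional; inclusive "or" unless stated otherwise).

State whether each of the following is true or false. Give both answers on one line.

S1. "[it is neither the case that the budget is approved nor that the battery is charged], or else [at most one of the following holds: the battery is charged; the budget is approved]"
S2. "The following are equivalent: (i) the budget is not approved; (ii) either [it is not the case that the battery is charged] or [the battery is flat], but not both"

S1 T, S2 F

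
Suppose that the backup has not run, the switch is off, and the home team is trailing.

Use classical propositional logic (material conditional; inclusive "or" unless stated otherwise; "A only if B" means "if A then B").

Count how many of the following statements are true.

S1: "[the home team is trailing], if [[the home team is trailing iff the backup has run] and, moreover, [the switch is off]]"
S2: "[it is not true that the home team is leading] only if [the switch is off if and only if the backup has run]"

Let L = "the home team is leading" (False), G = "the backup has run" (False), D = "the switch is on" (False).

S1: Parsed as ((not L iff G) and not D) -> not L

not L = not False = True
not L iff G = True iff False = False
not D = not False = True
(not L iff G) and not D = False and True = False
not L = not False = True
((not L iff G) and not D) -> not L = False -> True = True
Hence S1 is true.

S2: This is not L -> (not D iff G).

not L = not False = True
not D = not False = True
not D iff G = True iff False = False
not L -> (not D iff G) = True -> False = False
Thus S2 is false.

Count: 1.

1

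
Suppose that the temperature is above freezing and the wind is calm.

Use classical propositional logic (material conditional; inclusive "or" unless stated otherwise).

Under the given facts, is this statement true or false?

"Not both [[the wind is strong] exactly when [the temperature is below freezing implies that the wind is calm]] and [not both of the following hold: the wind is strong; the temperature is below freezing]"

True.

Let Q = "the wind is strong" (F), P = "the temperature is below freezing" (F).
Formalization: (Q ↔ (P → ¬Q)) ↑ (Q ↑ P)

¬Q = ¬F = T
P → ¬Q = F → T = T
Q ↔ (P → ¬Q) = F ↔ T = F
Q ↑ P = F ↑ F = T
(Q ↔ (P → ¬Q)) ↑ (Q ↑ P) = F ↑ T = T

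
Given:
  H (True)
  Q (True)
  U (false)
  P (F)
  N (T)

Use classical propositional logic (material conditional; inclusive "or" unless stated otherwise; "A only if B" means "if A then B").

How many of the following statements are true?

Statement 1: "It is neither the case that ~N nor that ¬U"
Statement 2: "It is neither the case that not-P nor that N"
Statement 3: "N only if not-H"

Statement 1: This is not N nor not U.

not N = not True = False
not U = not False = True
not N nor not U = False nor True = False
Hence Statement 1 is false.

Statement 2: In symbols: not P nor N

not P = not False = True
not P nor N = True nor True = False
So Statement 2 is false.

Statement 3: Formalization: N -> not H

not H = not True = False
N -> not H = True -> False = False
Hence Statement 3 is false.

True statements: 0 (none).

0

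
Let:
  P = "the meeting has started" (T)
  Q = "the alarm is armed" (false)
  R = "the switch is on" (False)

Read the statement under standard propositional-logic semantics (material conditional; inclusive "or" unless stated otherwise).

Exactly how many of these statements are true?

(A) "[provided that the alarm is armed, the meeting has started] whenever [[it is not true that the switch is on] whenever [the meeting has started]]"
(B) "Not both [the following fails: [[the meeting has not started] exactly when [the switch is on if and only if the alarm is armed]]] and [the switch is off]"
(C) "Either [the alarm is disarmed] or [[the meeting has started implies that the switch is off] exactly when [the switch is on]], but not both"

2

(A): Parsed as (P -> ~R) -> (Q -> P)

~R = ~F = T
P -> ~R = T -> T = T
Q -> P = F -> T = T
(P -> ~R) -> (Q -> P) = T -> T = T
Thus (A) is true.

(B): In symbols: ~(~P <-> (R <-> Q)) nand ~R

~P = ~T = F
R <-> Q = F <-> F = T
~P <-> (R <-> Q) = F <-> T = F
~(~P <-> (R <-> Q)) = ~F = T
~R = ~F = T
~(~P <-> (R <-> Q)) nand ~R = T nand T = F
So (B) is false.

(C): Formalization: ~Q xor ((P -> ~R) <-> R)

~Q = ~F = T
~R = ~F = T
P -> ~R = T -> T = T
(P -> ~R) <-> R = T <-> F = F
~Q xor ((P -> ~R) <-> R) = T xor F = T
Hence (C) is true.

Count: 2.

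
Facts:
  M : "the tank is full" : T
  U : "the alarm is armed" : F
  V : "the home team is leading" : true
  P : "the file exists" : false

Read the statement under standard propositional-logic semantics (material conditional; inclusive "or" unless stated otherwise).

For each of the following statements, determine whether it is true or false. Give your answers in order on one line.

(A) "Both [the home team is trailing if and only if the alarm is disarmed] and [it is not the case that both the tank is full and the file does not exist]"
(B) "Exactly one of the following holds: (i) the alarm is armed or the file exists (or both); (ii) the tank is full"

(A) false / (B) true

(A): Parsed as (not V iff not U) and (M nand not P)

not V = not True = False
not U = not False = True
not V iff not U = False iff True = False
not P = not False = True
M nand not P = True nand True = False
(not V iff not U) and (M nand not P) = False and False = False
So (A) is false.

(B): Parsed as (U or P) xor M

U or P = False or False = False
(U or P) xor M = False xor True = True
Thus (B) is true.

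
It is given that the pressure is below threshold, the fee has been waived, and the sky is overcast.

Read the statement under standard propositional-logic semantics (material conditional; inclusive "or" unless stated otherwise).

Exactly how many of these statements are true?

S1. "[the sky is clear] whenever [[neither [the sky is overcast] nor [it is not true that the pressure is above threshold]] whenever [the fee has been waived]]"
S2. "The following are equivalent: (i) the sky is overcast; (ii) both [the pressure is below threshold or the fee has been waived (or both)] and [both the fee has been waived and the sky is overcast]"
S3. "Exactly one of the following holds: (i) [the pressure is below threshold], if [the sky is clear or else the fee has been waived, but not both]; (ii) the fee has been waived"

2

Let H = "the fee has been waived" (T), U = "the sky is overcast" (T), K = "the pressure is above threshold" (F).

S1: Parsed as (H -> (U nor ~K)) -> ~U

~K = ~F = T
U nor ~K = T nor T = F
H -> (U nor ~K) = T -> F = F
~U = ~T = F
(H -> (U nor ~K)) -> ~U = F -> F = T
Thus S1 is true.

S2: This is U <-> ((~K | H) & (H & U)).

~K = ~F = T
~K | H = T | T = T
H & U = T & T = T
(~K | H) & (H & U) = T & T = T
U <-> ((~K | H) & (H & U)) = T <-> T = T
Thus S2 is true.

S3: In symbols: ((~U xor H) -> ~K) xor H

~U = ~T = F
~U xor H = F xor T = T
~K = ~F = T
(~U xor H) -> ~K = T -> T = T
((~U xor H) -> ~K) xor H = T xor T = F
Hence S3 is false.

Count: 2.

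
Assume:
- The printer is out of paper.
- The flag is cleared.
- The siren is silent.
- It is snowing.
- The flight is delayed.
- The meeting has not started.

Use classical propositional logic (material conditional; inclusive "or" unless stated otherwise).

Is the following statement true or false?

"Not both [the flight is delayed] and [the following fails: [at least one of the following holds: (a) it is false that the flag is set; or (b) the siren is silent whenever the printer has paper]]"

True.

Let M = "the flight is delayed" (T), U = "the flag is set" (F), K = "the printer has paper" (F), G = "the siren is sounding" (F).
Parsed as M nand ~(~U | (K -> ~G))

~U = ~F = T
~G = ~F = T
K -> ~G = F -> T = T
~U | (K -> ~G) = T | T = T
~(~U | (K -> ~G)) = ~T = F
M nand ~(~U | (K -> ~G)) = T nand F = T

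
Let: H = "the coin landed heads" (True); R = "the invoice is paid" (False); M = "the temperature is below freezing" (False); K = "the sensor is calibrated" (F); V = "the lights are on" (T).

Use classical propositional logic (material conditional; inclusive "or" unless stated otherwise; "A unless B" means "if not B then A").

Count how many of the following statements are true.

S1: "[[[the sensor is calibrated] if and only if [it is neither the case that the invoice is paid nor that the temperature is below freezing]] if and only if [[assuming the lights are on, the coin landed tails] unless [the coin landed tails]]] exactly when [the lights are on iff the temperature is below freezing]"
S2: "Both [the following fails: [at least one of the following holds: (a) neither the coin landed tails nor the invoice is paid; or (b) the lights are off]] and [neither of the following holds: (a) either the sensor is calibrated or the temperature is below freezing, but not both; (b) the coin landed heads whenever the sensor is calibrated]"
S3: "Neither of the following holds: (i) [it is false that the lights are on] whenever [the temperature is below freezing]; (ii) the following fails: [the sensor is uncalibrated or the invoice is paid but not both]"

0

S1: This is ((K <-> (R nor M)) <-> ((V -> ~H) | ~H)) <-> (V <-> M).

R nor M = F nor F = T
K <-> (R nor M) = F <-> T = F
~H = ~T = F
V -> ~H = T -> F = F
~H = ~T = F
(V -> ~H) | ~H = F | F = F
(K <-> (R nor M)) <-> ((V -> ~H) | ~H) = F <-> F = T
V <-> M = T <-> F = F
((K <-> (R nor M)) <-> ((V -> ~H) | ~H)) <-> (V <-> M) = T <-> F = F
Thus S1 is false.

S2: In symbols: ~((~H nor R) | ~V) & ((K xor M) nor (K -> H))

~H = ~T = F
~H nor R = F nor F = T
~V = ~T = F
(~H nor R) | ~V = T | F = T
~((~H nor R) | ~V) = ~T = F
K xor M = F xor F = F
K -> H = F -> T = T
(K xor M) nor (K -> H) = F nor T = F
~((~H nor R) | ~V) & ((K xor M) nor (K -> H)) = F & F = F
Thus S2 is false.

S3: Formalization: (M -> ~V) nor ~(~K xor R)

~V = ~T = F
M -> ~V = F -> F = T
~K = ~F = T
~K xor R = T xor F = T
~(~K xor R) = ~T = F
(M -> ~V) nor ~(~K xor R) = T nor F = F
Thus S3 is false.

Count: 0.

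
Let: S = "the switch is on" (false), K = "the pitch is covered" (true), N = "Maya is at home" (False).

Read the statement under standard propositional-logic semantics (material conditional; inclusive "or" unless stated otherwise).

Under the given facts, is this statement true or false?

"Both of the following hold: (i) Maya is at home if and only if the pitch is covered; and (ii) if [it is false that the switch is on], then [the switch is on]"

false

Values: N=False, K=True, S=False.
In symbols: (N iff K) and (not S -> S)

N iff K = False iff True = False
not S = not False = True
not S -> S = True -> False = False
(N iff K) and (not S -> S) = False and False = False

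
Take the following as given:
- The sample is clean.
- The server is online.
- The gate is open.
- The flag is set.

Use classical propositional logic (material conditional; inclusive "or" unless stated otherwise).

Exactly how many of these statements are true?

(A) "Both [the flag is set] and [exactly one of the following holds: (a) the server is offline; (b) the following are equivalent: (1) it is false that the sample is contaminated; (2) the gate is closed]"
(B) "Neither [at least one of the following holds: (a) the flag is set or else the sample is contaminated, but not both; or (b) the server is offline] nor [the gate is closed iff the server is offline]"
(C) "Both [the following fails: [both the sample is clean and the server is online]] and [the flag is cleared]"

0

Let W = "the flag is set" (T), M = "the server is online" (T), L = "the sample is contaminated" (F), S = "the gate is open" (T).

(A): In symbols: W & (~M xor (~L <-> ~S))

~M = ~T = F
~L = ~F = T
~S = ~T = F
~L <-> ~S = T <-> F = F
~M xor (~L <-> ~S) = F xor F = F
W & (~M xor (~L <-> ~S)) = T & F = F
Hence (A) is false.

(B): Parsed as ((W xor L) | ~M) nor (~S <-> ~M)

W xor L = T xor F = T
~M = ~T = F
(W xor L) | ~M = T | F = T
~S = ~T = F
~M = ~T = F
~S <-> ~M = F <-> F = T
((W xor L) | ~M) nor (~S <-> ~M) = T nor T = F
Thus (B) is false.

(C): In symbols: ~(~L & M) & ~W

~L = ~F = T
~L & M = T & T = T
~(~L & M) = ~T = F
~W = ~T = F
~(~L & M) & ~W = F & F = F
Thus (C) is false.

0 of the 3 statements are true (none).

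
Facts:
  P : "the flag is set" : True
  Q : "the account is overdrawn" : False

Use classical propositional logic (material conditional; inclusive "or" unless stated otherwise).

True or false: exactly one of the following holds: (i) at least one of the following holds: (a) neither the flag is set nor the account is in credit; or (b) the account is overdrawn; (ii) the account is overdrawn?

Formalization: ((P nor ~Q) | Q) xor Q

~Q = ~F = T
P nor ~Q = T nor T = F
(P nor ~Q) | Q = F | F = F
((P nor ~Q) | Q) xor Q = F xor F = F

false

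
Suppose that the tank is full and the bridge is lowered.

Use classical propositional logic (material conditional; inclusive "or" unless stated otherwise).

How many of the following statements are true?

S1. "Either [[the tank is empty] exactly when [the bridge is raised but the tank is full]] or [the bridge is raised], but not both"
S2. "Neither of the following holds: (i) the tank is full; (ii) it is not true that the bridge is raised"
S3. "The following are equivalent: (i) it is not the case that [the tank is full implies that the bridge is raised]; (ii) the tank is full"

Let D = "the tank is full" (T), S = "the bridge is raised" (F).

S1: Formalization: (~D <-> (S & D)) xor S

~D = ~T = F
S & D = F & T = F
~D <-> (S & D) = F <-> F = T
(~D <-> (S & D)) xor S = T xor F = T
Hence S1 is true.

S2: Formalization: D nor ~S

~S = ~F = T
D nor ~S = T nor T = F
Thus S2 is false.

S3: Formalization: ~(D -> S) <-> D

D -> S = T -> F = F
~(D -> S) = ~F = T
~(D -> S) <-> D = T <-> T = T
Hence S3 is true.

True statements: 2 (S1, S3).

2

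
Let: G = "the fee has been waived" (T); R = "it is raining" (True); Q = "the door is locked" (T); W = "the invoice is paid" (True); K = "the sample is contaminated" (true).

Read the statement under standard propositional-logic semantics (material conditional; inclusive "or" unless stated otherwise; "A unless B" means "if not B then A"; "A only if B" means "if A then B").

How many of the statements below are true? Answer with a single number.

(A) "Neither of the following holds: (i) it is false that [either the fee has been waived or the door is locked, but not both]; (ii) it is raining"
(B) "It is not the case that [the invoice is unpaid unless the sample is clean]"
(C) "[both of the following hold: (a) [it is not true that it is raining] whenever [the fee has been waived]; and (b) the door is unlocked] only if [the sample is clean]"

(A): This is ¬(G ⊕ Q) ↓ R.

G ⊕ Q = T ⊕ T = F
¬(G ⊕ Q) = ¬F = T
¬(G ⊕ Q) ↓ R = T ↓ T = F
So (A) is false.

(B): This is ¬(¬W ∨ ¬K).

¬W = ¬T = F
¬K = ¬T = F
¬W ∨ ¬K = F ∨ F = F
¬(¬W ∨ ¬K) = ¬F = T
Thus (B) is true.

(C): This is ((G → ¬R) ∧ ¬Q) → ¬K.

¬R = ¬T = F
G → ¬R = T → F = F
¬Q = ¬T = F
(G → ¬R) ∧ ¬Q = F ∧ F = F
¬K = ¬T = F
((G → ¬R) ∧ ¬Q) → ¬K = F → F = T
Hence (C) is true.

Count: 2.

2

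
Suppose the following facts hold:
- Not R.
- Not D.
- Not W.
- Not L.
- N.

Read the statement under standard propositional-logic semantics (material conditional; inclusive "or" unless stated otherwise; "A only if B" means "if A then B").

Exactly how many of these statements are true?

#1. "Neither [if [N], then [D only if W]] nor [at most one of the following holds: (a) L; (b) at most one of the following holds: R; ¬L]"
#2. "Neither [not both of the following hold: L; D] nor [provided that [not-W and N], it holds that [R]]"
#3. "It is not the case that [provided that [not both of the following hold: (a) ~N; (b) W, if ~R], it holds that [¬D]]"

0

#1: In symbols: (N → (D → W)) ↓ (L ↑ (R ↑ ¬L))

D → W = F → F = T
N → (D → W) = T → T = T
¬L = ¬F = T
R ↑ ¬L = F ↑ T = T
L ↑ (R ↑ ¬L) = F ↑ T = T
(N → (D → W)) ↓ (L ↑ (R ↑ ¬L)) = T ↓ T = F
Hence #1 is false.

#2: Parsed as (L ↑ D) ↓ ((¬W ∧ N) → R)

L ↑ D = F ↑ F = T
¬W = ¬F = T
¬W ∧ N = T ∧ T = T
(¬W ∧ N) → R = T → F = F
(L ↑ D) ↓ ((¬W ∧ N) → R) = T ↓ F = F
So #2 is false.

#3: Formalization: ¬((¬N ↑ (¬R → W)) → ¬D)

¬N = ¬T = F
¬R = ¬F = T
¬R → W = T → F = F
¬N ↑ (¬R → W) = F ↑ F = T
¬D = ¬F = T
(¬N ↑ (¬R → W)) → ¬D = T → T = T
¬((¬N ↑ (¬R → W)) → ¬D) = ¬T = F
Hence #3 is false.

0 of the 3 statements are true (none).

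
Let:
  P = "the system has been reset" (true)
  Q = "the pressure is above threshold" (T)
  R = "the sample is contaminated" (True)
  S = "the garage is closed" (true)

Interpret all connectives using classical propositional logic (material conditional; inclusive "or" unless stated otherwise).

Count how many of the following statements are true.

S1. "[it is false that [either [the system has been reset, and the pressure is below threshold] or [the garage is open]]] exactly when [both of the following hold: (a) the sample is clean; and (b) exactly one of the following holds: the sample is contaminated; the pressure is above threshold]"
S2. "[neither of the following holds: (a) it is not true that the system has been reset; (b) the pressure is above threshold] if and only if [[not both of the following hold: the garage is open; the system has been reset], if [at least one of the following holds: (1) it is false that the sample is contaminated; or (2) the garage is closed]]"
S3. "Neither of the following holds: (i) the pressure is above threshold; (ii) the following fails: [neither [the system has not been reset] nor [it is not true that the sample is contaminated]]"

0

S1: Parsed as ~((P & ~Q) | ~S) <-> (~R & (R xor Q))

~Q = ~T = F
P & ~Q = T & F = F
~S = ~T = F
(P & ~Q) | ~S = F | F = F
~((P & ~Q) | ~S) = ~F = T
~R = ~T = F
R xor Q = T xor T = F
~R & (R xor Q) = F & F = F
~((P & ~Q) | ~S) <-> (~R & (R xor Q)) = T <-> F = F
Hence S1 is false.

S2: This is (~P nor Q) <-> ((~R | S) -> (~S nand P)).

~P = ~T = F
~P nor Q = F nor T = F
~R = ~T = F
~R | S = F | T = T
~S = ~T = F
~S nand P = F nand T = T
(~R | S) -> (~S nand P) = T -> T = T
(~P nor Q) <-> ((~R | S) -> (~S nand P)) = F <-> T = F
Hence S2 is false.

S3: In symbols: Q nor ~(~P nor ~R)

~P = ~T = F
~R = ~T = F
~P nor ~R = F nor F = T
~(~P nor ~R) = ~T = F
Q nor ~(~P nor ~R) = T nor F = F
Thus S3 is false.

True statements: 0 (none).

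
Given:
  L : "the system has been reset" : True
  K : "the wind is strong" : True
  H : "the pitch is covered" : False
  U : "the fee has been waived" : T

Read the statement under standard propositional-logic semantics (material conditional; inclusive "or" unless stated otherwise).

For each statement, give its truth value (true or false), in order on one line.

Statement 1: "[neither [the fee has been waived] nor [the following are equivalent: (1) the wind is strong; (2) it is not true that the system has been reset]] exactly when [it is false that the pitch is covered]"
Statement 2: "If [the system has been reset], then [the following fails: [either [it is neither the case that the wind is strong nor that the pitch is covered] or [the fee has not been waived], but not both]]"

Statement 1 F / Statement 2 T

Statement 1: This is (U ↓ (K ↔ ¬L)) ↔ ¬H.

¬L = ¬T = F
K ↔ ¬L = T ↔ F = F
U ↓ (K ↔ ¬L) = T ↓ F = F
¬H = ¬F = T
(U ↓ (K ↔ ¬L)) ↔ ¬H = F ↔ T = F
Thus Statement 1 is false.

Statement 2: In symbols: L → ¬((K ↓ H) ⊕ ¬U)

K ↓ H = T ↓ F = F
¬U = ¬T = F
(K ↓ H) ⊕ ¬U = F ⊕ F = F
¬((K ↓ H) ⊕ ¬U) = ¬F = T
L → ¬((K ↓ H) ⊕ ¬U) = T → T = T
Thus Statement 2 is true.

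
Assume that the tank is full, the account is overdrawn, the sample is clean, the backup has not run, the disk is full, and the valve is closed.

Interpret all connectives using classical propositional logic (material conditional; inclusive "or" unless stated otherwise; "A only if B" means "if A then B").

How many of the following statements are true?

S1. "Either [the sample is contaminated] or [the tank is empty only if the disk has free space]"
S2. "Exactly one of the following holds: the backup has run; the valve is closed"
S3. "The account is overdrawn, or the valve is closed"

Let R = "the sample is contaminated" (F), P = "the tank is full" (T), U = "the disk is full" (T), S = "the backup has run" (F), V = "the valve is open" (F), Q = "the account is overdrawn" (T).

S1: Formalization: R | (~P -> ~U)

~P = ~T = F
~U = ~T = F
~P -> ~U = F -> F = T
R | (~P -> ~U) = F | T = T
Hence S1 is true.

S2: This is S xor ~V.

~V = ~F = T
S xor ~V = F xor T = T
Hence S2 is true.

S3: In symbols: Q | ~V

~V = ~F = T
Q | ~V = T | T = T
So S3 is true.

Count: 3.

3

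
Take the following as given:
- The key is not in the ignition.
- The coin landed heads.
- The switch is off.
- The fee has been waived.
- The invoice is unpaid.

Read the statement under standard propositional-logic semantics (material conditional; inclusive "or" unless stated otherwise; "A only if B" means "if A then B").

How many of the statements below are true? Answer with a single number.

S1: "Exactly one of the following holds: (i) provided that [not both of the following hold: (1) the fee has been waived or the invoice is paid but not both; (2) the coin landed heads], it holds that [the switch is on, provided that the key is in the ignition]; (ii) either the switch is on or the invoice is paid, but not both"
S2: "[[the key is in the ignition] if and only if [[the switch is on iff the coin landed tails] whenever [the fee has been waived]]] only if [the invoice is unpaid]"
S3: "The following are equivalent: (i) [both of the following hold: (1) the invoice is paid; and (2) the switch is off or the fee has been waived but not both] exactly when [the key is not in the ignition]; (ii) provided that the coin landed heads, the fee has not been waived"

Let S = "the fee has been waived" (T), U = "the invoice is paid" (F), Q = "the coin landed heads" (T), P = "the key is in the ignition" (F), R = "the switch is on" (F).

S1: Formalization: (((S xor U) nand Q) -> (P -> R)) xor (R xor U)

S xor U = T xor F = T
(S xor U) nand Q = T nand T = F
P -> R = F -> F = T
((S xor U) nand Q) -> (P -> R) = F -> T = T
R xor U = F xor F = F
(((S xor U) nand Q) -> (P -> R)) xor (R xor U) = T xor F = T
Hence S1 is true.

S2: This is (P <-> (S -> (R <-> ~Q))) -> ~U.

~Q = ~T = F
R <-> ~Q = F <-> F = T
S -> (R <-> ~Q) = T -> T = T
P <-> (S -> (R <-> ~Q)) = F <-> T = F
~U = ~F = T
(P <-> (S -> (R <-> ~Q))) -> ~U = F -> T = T
Hence S2 is true.

S3: In symbols: ((U & (~R xor S)) <-> ~P) <-> (Q -> ~S)

~R = ~F = T
~R xor S = T xor T = F
U & (~R xor S) = F & F = F
~P = ~F = T
(U & (~R xor S)) <-> ~P = F <-> T = F
~S = ~T = F
Q -> ~S = T -> F = F
((U & (~R xor S)) <-> ~P) <-> (Q -> ~S) = F <-> F = T
Thus S3 is true.

Count: 3.

3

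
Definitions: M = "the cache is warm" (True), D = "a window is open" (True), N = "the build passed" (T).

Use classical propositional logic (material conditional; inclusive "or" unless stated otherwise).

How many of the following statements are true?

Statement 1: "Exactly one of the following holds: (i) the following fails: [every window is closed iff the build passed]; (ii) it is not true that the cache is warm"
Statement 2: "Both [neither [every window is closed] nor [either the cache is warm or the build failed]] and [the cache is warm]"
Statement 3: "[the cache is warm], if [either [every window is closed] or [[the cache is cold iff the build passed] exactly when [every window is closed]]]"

2

Statement 1: In symbols: ¬(¬D ↔ N) ⊕ ¬M

¬D = ¬T = F
¬D ↔ N = F ↔ T = F
¬(¬D ↔ N) = ¬F = T
¬M = ¬T = F
¬(¬D ↔ N) ⊕ ¬M = T ⊕ F = T
So Statement 1 is true.

Statement 2: Parsed as (¬D ↓ (M ∨ ¬N)) ∧ M

¬D = ¬T = F
¬N = ¬T = F
M ∨ ¬N = T ∨ F = T
¬D ↓ (M ∨ ¬N) = F ↓ T = F
(¬D ↓ (M ∨ ¬N)) ∧ M = F ∧ T = F
Thus Statement 2 is false.

Statement 3: This is (¬D ∨ ((¬M ↔ N) ↔ ¬D)) → M.

¬D = ¬T = F
¬M = ¬T = F
¬M ↔ N = F ↔ T = F
¬D = ¬T = F
(¬M ↔ N) ↔ ¬D = F ↔ F = T
¬D ∨ ((¬M ↔ N) ↔ ¬D) = F ∨ T = T
(¬D ∨ ((¬M ↔ N) ↔ ¬D)) → M = T → T = T
Hence Statement 3 is true.

True statements: 2 (Statement 1, Statement 3).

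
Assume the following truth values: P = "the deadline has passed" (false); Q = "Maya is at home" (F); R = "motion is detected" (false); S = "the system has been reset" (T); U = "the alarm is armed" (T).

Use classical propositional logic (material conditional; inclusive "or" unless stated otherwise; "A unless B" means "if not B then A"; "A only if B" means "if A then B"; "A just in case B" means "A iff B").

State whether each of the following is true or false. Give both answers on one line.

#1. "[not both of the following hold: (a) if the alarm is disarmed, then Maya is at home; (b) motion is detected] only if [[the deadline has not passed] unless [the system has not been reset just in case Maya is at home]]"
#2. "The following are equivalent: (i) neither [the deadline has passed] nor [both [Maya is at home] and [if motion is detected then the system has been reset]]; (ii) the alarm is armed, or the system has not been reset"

#1 True; #2 True

#1: Parsed as ((not U -> Q) nand R) -> (not P or (not S iff Q))

not U = not True = False
not U -> Q = False -> False = True
(not U -> Q) nand R = True nand False = True
not P = not False = True
not S = not True = False
not S iff Q = False iff False = True
not P or (not S iff Q) = True or True = True
((not U -> Q) nand R) -> (not P or (not S iff Q)) = True -> True = True
Thus #1 is true.

#2: Formalization: (P nor (Q and (R -> S))) iff (U or not S)

R -> S = False -> True = True
Q and (R -> S) = False and True = False
P nor (Q and (R -> S)) = False nor False = True
not S = not True = False
U or not S = True or False = True
(P nor (Q and (R -> S))) iff (U or not S) = True iff True = True
Hence #2 is true.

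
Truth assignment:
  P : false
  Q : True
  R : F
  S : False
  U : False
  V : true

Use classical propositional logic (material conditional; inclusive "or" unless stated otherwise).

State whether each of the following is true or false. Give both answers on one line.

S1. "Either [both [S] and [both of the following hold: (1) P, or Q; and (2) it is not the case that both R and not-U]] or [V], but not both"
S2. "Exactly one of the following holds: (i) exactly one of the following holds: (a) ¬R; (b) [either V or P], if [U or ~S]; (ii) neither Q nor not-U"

S1 True; S2 False

S1: In symbols: (S and ((P or Q) and (R nand not U))) xor V

P or Q = False or True = True
not U = not False = True
R nand not U = False nand True = True
(P or Q) and (R nand not U) = True and True = True
S and ((P or Q) and (R nand not U)) = False and True = False
(S and ((P or Q) and (R nand not U))) xor V = False xor True = True
Thus S1 is true.

S2: In symbols: (not R xor ((U or not S) -> (V or P))) xor (Q nor not U)

not R = not False = True
not S = not False = True
U or not S = False or True = True
V or P = True or False = True
(U or not S) -> (V or P) = True -> True = True
not R xor ((U or not S) -> (V or P)) = True xor True = False
not U = not False = True
Q nor not U = True nor True = False
(not R xor ((U or not S) -> (V or P))) xor (Q nor not U) = False xor False = False
Thus S2 is false.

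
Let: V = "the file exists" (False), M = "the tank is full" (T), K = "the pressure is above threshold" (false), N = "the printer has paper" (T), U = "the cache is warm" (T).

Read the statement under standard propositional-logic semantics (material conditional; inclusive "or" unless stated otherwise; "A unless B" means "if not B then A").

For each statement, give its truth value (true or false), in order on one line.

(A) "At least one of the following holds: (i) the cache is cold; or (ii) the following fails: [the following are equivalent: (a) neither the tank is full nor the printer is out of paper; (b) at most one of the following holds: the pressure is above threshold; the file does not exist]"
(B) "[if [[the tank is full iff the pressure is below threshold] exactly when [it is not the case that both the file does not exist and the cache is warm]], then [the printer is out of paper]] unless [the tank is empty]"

(A): Formalization: ¬U ∨ ¬((M ↓ ¬N) ↔ (K ↑ ¬V))

¬U = ¬T = F
¬N = ¬T = F
M ↓ ¬N = T ↓ F = F
¬V = ¬F = T
K ↑ ¬V = F ↑ T = T
(M ↓ ¬N) ↔ (K ↑ ¬V) = F ↔ T = F
¬((M ↓ ¬N) ↔ (K ↑ ¬V)) = ¬F = T
¬U ∨ ¬((M ↓ ¬N) ↔ (K ↑ ¬V)) = F ∨ T = T
Thus (A) is true.

(B): Parsed as (((M ↔ ¬K) ↔ (¬V ↑ U)) → ¬N) ∨ ¬M

¬K = ¬F = T
M ↔ ¬K = T ↔ T = T
¬V = ¬F = T
¬V ↑ U = T ↑ T = F
(M ↔ ¬K) ↔ (¬V ↑ U) = T ↔ F = F
¬N = ¬T = F
((M ↔ ¬K) ↔ (¬V ↑ U)) → ¬N = F → F = T
¬M = ¬T = F
(((M ↔ ¬K) ↔ (¬V ↑ U)) → ¬N) ∨ ¬M = T ∨ F = T
So (B) is true.

(A) true, (B) true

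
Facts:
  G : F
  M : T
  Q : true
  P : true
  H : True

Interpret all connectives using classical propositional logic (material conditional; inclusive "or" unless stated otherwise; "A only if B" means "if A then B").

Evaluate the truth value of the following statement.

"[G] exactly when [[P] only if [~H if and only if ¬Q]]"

False.

This is G ↔ (P → (¬H ↔ ¬Q)).

¬H = ¬T = F
¬Q = ¬T = F
¬H ↔ ¬Q = F ↔ F = T
P → (¬H ↔ ¬Q) = T → T = T
G ↔ (P → (¬H ↔ ¬Q)) = F ↔ T = F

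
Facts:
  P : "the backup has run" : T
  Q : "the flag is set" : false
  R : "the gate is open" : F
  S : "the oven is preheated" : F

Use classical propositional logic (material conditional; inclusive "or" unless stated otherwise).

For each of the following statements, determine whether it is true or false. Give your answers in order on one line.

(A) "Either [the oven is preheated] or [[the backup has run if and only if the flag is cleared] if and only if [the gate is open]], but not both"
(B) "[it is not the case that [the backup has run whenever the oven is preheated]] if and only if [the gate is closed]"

(A): Formalization: S xor ((P iff not Q) iff R)

not Q = not False = True
P iff not Q = True iff True = True
(P iff not Q) iff R = True iff False = False
S xor ((P iff not Q) iff R) = False xor False = False
Hence (A) is false.

(B): In symbols: not (S -> P) iff not R

S -> P = False -> True = True
not (S -> P) = not True = False
not R = not False = True
not (S -> P) iff not R = False iff True = False
Hence (B) is false.

(A) false / (B) false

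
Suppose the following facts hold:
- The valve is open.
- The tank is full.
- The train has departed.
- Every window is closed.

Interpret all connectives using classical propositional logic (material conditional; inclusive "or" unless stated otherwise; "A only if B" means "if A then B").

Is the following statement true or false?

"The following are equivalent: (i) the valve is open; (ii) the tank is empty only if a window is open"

True.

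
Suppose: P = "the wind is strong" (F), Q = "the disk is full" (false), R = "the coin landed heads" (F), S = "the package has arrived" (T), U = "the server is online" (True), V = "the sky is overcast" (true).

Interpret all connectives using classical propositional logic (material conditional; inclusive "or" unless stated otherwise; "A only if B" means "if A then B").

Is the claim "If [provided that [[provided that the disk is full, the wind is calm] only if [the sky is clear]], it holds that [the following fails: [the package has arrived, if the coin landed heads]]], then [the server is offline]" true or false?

Parsed as (((Q -> ~P) -> ~V) -> ~(R -> S)) -> ~U

~P = ~F = T
Q -> ~P = F -> T = T
~V = ~T = F
(Q -> ~P) -> ~V = T -> F = F
R -> S = F -> T = T
~(R -> S) = ~T = F
((Q -> ~P) -> ~V) -> ~(R -> S) = F -> F = T
~U = ~T = F
(((Q -> ~P) -> ~V) -> ~(R -> S)) -> ~U = T -> F = F

False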